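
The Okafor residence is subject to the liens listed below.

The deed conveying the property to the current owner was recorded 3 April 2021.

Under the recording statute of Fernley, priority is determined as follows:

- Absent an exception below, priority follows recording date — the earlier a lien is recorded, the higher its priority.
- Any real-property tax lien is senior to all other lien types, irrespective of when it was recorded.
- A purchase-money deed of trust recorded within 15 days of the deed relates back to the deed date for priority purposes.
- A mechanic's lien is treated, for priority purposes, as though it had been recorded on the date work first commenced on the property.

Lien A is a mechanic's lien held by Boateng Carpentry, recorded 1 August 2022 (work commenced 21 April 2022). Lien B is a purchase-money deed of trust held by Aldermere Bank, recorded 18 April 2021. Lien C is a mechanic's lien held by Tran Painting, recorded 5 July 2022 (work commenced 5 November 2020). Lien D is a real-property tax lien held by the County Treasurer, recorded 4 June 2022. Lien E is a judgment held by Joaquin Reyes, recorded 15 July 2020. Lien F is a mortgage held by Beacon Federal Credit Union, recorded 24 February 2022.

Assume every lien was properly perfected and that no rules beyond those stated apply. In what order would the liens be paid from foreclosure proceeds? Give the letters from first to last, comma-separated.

D, E, C, B, F, A

Effective dates: A's effective date is 21 April 2022, when work began; B was recorded within the 15-day window, so its effective date is the deed date 3 April 2021; C is treated as recorded 5 November 2020, the work-commencement date.
D is a real-property tax lien and takes priority over every other lien.
Ordering the rest by effective date: E (15 July 2020), C (5 November 2020), B (3 April 2021), F (24 February 2022), A (21 April 2022).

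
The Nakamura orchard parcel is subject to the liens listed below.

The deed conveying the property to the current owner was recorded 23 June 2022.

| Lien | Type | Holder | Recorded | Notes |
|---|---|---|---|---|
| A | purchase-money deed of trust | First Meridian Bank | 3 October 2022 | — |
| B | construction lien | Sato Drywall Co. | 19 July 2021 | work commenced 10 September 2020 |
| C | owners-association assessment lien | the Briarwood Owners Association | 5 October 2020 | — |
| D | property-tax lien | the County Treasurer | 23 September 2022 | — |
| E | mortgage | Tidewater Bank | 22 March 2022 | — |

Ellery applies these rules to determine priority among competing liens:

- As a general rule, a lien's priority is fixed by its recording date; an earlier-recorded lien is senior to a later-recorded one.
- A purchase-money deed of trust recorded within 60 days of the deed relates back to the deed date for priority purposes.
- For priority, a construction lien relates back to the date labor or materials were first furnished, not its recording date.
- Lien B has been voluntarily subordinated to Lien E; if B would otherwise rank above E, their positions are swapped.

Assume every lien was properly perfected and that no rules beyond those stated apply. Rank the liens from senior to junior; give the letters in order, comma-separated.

First, effective dates: A missed the 60-day window (102 days after the deed), so its recording date stands; B relates back to 10 September 2020 (work commenced).
By effective date, earliest first: B (10 September 2020), C (5 October 2020), E (22 March 2022), D (23 September 2022), A (3 October 2022).
Because B would otherwise rank above E, the subordination swaps them.

E, C, B, D, A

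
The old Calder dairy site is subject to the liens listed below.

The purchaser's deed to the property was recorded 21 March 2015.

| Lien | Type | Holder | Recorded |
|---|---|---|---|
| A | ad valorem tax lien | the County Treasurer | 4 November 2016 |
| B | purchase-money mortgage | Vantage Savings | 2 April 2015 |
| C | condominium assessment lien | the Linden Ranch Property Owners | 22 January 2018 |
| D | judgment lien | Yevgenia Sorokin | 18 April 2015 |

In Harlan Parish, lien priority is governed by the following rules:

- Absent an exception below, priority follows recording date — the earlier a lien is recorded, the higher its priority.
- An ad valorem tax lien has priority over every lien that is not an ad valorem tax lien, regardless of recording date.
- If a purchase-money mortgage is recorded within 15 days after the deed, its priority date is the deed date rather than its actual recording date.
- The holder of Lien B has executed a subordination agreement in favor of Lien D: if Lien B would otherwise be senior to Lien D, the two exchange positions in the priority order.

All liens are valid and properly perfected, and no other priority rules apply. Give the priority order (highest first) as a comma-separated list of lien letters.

A, D, B, C

First, effective dates: B's effective date is the deed date, 21 March 2015.
As an ad valorem tax lien, A is senior to every other lien.
Among the remaining liens, by effective date: B (21 March 2015), D (18 April 2015), C (22 January 2018).
B is senior to D before the subordination, so the two trade places.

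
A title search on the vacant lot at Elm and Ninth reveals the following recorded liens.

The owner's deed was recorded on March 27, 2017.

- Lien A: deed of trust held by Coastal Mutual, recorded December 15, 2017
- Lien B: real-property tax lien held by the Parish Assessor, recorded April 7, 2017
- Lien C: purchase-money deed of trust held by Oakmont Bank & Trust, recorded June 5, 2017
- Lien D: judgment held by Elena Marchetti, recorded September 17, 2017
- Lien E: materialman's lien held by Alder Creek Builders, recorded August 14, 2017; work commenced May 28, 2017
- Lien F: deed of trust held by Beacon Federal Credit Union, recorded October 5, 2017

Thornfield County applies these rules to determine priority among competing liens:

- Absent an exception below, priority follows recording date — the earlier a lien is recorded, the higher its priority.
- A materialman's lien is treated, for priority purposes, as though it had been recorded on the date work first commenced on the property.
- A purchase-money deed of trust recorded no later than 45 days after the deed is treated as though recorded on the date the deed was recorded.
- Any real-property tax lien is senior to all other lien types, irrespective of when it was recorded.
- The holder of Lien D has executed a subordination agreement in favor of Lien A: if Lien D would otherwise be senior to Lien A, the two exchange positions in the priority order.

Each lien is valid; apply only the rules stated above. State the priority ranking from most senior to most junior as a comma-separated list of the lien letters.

B, E, C, A, F, D

Effective dates after the stated exceptions: C missed the 45-day window (70 days after the deed), so its recording date stands; E is treated as recorded May 28, 2017, the work-commencement date.
B is a real-property tax lien, so it outranks all other liens regardless of date.
The other liens, earliest effective date first: E (May 28, 2017), C (June 5, 2017), D (September 17, 2017), F (October 5, 2017), A (December 15, 2017).
The subordination applies — D was senior to A — so D and A swap.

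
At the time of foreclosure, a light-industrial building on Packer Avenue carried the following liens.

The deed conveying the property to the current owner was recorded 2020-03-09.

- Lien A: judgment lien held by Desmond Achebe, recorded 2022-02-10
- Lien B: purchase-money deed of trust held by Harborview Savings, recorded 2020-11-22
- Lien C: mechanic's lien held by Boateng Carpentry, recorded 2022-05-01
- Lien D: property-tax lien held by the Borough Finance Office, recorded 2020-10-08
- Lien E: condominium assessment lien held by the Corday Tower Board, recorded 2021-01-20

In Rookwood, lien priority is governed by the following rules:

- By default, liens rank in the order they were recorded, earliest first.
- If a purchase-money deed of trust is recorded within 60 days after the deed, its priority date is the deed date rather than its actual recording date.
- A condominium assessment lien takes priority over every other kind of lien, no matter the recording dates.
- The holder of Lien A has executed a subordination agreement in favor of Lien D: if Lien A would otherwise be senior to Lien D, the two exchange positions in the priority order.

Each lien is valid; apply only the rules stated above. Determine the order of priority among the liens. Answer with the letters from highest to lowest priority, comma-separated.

Effective dates: B was recorded 258 days after the deed, outside the 60-day window, so it keeps its recording date.
E is a condominium assessment lien, so it outranks all other liens regardless of date.
Remaining liens by effective date: D (2020-10-08), B (2020-11-22), A (2022-02-10), C (2022-05-01).
A already ranks below D; the subordination has no effect.

E, D, B, A, C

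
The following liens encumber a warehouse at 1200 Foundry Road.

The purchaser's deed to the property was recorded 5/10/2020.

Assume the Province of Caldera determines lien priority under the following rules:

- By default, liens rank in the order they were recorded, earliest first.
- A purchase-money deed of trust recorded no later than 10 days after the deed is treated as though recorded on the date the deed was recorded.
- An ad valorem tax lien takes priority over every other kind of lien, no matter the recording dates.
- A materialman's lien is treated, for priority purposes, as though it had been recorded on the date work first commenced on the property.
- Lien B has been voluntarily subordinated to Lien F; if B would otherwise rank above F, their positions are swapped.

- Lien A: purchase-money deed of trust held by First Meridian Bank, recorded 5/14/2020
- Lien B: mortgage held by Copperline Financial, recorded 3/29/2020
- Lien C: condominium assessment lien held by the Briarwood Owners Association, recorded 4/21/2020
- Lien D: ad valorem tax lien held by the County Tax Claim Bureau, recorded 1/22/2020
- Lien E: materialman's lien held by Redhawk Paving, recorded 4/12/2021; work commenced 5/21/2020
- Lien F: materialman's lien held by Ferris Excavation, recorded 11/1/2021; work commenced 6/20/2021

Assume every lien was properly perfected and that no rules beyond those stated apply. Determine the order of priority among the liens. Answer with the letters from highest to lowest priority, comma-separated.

Effective dates after the stated exceptions: A's effective date is the deed date, 5/10/2020; E relates back to 5/21/2020 (work commenced); F's effective date is 6/20/2021, when work began.
D is an ad valorem tax lien and takes priority over every other lien.
The other liens, earliest effective date first: B (3/29/2020), C (4/21/2020), A (5/10/2020), E (5/21/2020), F (6/20/2021).
B would otherwise be senior to F, so under the subordination agreement B and F exchange positions.

D, F, C, A, E, B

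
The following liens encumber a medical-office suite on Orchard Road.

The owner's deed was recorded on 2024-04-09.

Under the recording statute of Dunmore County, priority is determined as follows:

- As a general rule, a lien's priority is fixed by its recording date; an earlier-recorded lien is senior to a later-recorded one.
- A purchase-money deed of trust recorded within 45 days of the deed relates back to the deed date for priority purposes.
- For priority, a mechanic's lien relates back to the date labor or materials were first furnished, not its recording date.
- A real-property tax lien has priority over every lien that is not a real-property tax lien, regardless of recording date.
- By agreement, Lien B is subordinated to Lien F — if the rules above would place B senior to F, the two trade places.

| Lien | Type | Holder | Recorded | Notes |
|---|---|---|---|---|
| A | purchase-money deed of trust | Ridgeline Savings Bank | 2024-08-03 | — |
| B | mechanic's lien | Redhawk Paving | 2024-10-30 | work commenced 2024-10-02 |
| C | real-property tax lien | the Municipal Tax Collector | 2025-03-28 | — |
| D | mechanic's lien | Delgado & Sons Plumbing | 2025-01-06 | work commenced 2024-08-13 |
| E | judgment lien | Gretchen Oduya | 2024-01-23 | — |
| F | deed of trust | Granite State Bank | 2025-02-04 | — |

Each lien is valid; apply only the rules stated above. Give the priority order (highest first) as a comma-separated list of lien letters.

First, effective dates: A was recorded 116 days after the deed — beyond 45 days — so no relation-back applies; B relates back to 2024-10-02 (work commenced); D's effective date is 2024-08-13, when work began.
C is a real-property tax lien and takes priority over every other lien.
Ordering the rest by effective date: E (2024-01-23), A (2024-08-03), D (2024-08-13), B (2024-10-02), F (2025-02-04).
B is senior to F before the subordination, so the two trade places.

C, E, A, D, F, B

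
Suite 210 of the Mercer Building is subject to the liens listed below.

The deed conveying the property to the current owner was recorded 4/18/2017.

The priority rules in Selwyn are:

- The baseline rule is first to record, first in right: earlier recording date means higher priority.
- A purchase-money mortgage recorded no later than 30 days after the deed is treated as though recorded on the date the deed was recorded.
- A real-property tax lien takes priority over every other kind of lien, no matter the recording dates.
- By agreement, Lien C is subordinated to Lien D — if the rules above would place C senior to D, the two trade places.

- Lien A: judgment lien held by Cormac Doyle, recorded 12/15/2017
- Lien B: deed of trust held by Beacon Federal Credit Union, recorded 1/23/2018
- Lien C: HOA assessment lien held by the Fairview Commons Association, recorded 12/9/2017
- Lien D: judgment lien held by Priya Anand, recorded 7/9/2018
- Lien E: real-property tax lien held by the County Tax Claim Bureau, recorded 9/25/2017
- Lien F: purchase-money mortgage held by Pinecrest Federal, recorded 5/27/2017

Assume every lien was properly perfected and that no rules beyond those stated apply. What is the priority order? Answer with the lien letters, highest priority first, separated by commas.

E, F, D, A, B, C

Adjusting effective dates: F missed the 30-day window (39 days after the deed), so its recording date stands.
E is a real-property tax lien, so it outranks all other liens regardless of date.
Among the remaining liens, by effective date: F (5/27/2017), C (12/9/2017), A (12/15/2017), B (1/23/2018), D (7/9/2018).
C would otherwise be senior to D, so under the subordination agreement C and D exchange positions.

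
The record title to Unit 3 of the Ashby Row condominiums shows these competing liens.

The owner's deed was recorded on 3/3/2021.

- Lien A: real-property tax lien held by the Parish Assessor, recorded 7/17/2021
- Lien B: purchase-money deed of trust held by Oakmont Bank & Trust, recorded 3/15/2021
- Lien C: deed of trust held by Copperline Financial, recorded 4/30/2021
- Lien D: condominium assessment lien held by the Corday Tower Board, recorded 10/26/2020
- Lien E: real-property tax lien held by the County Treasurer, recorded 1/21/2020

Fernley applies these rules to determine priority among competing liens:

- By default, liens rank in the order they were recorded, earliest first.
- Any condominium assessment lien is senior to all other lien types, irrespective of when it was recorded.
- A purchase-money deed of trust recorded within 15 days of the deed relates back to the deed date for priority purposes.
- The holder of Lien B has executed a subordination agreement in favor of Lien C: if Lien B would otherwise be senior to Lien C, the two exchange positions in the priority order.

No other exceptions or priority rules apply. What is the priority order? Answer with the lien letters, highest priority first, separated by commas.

Effective dates: B's effective date is the deed date, 3/3/2021.
D is a condominium assessment lien and takes priority over every other lien.
Ordering the rest by effective date: E (1/21/2020), B (3/3/2021), C (4/30/2021), A (7/17/2021).
B is senior to C before the subordination, so the two trade places.

D, E, C, B, A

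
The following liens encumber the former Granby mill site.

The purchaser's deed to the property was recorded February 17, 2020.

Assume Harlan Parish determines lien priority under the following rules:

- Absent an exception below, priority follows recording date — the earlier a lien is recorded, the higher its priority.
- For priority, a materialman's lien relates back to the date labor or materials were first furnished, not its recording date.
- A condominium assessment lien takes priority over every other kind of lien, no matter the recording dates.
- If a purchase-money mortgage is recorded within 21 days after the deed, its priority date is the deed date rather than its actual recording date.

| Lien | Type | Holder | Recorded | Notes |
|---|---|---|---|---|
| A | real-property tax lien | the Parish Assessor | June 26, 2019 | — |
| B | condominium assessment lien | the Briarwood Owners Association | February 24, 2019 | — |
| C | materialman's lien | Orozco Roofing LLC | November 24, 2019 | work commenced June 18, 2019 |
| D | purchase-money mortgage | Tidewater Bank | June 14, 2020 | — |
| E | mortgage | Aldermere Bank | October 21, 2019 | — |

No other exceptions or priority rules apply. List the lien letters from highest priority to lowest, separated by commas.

B, C, A, E, D

Effective dates after the stated exceptions: C relates back to June 18, 2019 (work commenced); D missed the 21-day window (118 days after the deed), so its recording date stands.
B is a condominium assessment lien and takes priority over every other lien.
Remaining liens by effective date: C (June 18, 2019), A (June 26, 2019), E (October 21, 2019), D (June 14, 2020).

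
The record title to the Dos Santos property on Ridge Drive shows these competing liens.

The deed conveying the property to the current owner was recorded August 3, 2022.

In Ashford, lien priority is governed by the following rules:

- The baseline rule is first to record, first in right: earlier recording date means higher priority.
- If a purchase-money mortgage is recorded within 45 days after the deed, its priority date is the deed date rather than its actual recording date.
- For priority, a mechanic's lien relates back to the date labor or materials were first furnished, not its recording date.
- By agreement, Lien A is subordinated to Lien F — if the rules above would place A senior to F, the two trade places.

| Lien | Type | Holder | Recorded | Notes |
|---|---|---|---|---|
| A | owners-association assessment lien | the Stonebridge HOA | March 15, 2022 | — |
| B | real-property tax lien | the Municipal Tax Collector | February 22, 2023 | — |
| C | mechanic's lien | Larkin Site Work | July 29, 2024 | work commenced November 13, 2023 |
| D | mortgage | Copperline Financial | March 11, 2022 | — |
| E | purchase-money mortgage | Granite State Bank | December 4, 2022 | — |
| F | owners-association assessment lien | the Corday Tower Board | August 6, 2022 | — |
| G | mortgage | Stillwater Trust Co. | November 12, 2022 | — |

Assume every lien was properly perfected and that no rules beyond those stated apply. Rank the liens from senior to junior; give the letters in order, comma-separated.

Adjusting effective dates: C relates back to November 13, 2023 (work commenced); E missed the 45-day window (123 days after the deed), so its recording date stands.
By effective date, earliest first: D (March 11, 2022), A (March 15, 2022), F (August 6, 2022), G (November 12, 2022), E (December 4, 2022), B (February 22, 2023), C (November 13, 2023).
Because A would otherwise rank above F, the subordination swaps them.

D, F, A, G, E, B, C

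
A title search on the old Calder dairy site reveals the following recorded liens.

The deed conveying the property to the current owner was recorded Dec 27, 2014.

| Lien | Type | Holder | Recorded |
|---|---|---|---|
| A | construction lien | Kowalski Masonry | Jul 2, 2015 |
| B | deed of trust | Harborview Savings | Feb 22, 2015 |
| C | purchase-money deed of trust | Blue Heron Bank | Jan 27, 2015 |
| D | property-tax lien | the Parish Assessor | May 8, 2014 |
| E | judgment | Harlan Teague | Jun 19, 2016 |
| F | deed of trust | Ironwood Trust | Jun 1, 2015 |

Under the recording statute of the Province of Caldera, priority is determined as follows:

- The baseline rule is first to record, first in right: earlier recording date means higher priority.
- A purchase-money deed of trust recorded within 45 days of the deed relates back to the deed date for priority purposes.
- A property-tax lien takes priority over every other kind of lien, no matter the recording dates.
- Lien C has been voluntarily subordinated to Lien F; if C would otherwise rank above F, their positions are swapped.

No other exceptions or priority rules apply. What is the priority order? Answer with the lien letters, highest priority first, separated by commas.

D, F, B, C, A, E

First, effective dates: C relates back to the deed date Dec 27, 2014.
D is a property-tax lien, so it outranks all other liens regardless of date.
Among the remaining liens, by effective date: C (Dec 27, 2014), B (Feb 22, 2015), F (Jun 1, 2015), A (Jul 2, 2015), E (Jun 19, 2016).
The subordination applies — C was senior to F — so C and F swap.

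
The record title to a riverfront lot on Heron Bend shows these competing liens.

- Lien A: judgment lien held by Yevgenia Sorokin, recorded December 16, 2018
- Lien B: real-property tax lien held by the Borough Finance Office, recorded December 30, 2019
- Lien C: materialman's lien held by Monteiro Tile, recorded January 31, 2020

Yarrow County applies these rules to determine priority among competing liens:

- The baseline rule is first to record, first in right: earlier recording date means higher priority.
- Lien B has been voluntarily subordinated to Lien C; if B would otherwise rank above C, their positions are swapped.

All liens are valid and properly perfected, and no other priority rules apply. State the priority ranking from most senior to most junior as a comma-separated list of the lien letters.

A, C, B

By effective date: A (December 16, 2018), B (December 30, 2019), C (January 31, 2020).
B is senior to C before the subordination, so the two trade places.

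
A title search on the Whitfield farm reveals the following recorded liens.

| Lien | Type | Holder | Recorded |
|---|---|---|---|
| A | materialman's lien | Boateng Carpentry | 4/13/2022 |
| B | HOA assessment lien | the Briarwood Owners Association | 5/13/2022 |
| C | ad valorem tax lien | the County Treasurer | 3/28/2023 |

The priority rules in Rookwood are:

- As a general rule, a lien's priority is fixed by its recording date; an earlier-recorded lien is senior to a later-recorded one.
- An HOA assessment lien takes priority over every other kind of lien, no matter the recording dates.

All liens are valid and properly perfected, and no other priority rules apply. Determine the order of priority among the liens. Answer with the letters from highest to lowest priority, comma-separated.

B, A, C

B is an HOA assessment lien and takes priority over every other lien.
Remaining liens by effective date: A (4/13/2022), C (3/28/2023).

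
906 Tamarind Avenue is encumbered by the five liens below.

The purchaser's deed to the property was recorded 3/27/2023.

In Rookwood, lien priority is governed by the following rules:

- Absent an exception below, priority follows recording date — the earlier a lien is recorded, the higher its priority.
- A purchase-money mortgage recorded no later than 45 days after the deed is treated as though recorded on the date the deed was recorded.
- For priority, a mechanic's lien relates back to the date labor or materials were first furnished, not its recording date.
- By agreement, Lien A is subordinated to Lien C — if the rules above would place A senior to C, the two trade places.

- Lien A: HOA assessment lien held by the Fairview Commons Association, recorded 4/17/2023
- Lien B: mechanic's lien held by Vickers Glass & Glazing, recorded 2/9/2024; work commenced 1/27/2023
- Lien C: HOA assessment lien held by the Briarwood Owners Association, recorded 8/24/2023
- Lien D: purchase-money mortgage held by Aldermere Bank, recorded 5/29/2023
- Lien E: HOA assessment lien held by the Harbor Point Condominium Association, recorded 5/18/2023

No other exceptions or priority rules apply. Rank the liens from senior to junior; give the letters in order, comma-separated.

Adjusting effective dates: B's effective date is 1/27/2023, when work began; D was recorded 63 days after the deed, outside the 45-day window, so it keeps its recording date.
Ordering by effective date: B (1/27/2023), A (4/17/2023), E (5/18/2023), D (5/29/2023), C (8/24/2023).
A would otherwise be senior to C, so under the subordination agreement A and C exchange positions.

B, C, E, D, A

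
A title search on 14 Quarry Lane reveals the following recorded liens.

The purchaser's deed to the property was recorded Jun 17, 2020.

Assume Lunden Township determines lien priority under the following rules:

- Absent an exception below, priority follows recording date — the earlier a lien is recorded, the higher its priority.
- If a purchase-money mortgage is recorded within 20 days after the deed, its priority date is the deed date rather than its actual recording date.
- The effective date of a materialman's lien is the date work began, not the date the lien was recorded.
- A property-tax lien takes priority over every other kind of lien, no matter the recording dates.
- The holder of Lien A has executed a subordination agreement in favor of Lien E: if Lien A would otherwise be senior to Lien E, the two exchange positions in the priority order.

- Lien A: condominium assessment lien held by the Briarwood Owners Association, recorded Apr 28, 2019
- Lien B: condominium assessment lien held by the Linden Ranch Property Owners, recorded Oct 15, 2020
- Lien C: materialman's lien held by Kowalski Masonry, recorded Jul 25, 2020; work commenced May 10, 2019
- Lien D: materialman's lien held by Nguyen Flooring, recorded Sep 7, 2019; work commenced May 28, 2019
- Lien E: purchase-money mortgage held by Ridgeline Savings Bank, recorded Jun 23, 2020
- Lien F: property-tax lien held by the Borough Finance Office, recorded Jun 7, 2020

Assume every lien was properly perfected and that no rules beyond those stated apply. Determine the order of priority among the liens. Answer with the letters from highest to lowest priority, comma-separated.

Adjusting effective dates: C's effective date is May 10, 2019, when work began; D's effective date is May 28, 2019, when work began; E's effective date is the deed date, Jun 17, 2020.
F is a property-tax lien, so it outranks all other liens regardless of date.
Among the remaining liens, by effective date: A (Apr 28, 2019), C (May 10, 2019), D (May 28, 2019), E (Jun 17, 2020), B (Oct 15, 2020).
The subordination applies — A was senior to E — so A and E swap.

F, E, C, D, A, B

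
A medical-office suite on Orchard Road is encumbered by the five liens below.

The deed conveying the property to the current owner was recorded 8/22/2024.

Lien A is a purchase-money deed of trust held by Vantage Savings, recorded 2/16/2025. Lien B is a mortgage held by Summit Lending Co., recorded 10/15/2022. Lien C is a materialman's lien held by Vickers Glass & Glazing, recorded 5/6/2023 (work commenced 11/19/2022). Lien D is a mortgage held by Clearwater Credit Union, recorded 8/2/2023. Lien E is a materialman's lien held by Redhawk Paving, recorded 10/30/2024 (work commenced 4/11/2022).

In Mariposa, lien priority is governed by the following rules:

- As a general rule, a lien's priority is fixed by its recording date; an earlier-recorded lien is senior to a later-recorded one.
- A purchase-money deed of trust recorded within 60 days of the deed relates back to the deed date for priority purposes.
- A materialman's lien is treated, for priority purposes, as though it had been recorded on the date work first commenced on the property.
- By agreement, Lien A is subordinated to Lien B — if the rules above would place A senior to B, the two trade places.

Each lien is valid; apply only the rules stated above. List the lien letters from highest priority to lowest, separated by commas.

Effective dates: A was recorded 178 days after the deed, outside the 60-day window, so it keeps its recording date; C's effective date is 11/19/2022, when work began; E is treated as recorded 4/11/2022, the work-commencement date.
By effective date: E (4/11/2022), B (10/15/2022), C (11/19/2022), D (8/2/2023), A (2/16/2025).
A already ranks below B; the subordination has no effect.

E, B, C, D, A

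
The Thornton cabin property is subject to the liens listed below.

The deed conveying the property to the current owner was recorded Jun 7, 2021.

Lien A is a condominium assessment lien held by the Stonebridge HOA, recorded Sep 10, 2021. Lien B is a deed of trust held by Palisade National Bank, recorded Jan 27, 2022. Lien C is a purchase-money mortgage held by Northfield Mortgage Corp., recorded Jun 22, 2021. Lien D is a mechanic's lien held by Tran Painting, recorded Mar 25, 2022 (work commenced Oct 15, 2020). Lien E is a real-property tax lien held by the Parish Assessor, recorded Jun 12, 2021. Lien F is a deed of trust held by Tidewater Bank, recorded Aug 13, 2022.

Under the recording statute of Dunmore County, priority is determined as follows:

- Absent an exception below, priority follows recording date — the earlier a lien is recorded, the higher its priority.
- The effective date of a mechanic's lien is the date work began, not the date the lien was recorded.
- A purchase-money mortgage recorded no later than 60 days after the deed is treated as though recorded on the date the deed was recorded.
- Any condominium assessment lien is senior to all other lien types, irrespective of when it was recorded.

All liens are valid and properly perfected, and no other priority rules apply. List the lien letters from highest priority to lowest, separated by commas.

A, D, C, E, B, F

Effective dates after the stated exceptions: C relates back to the deed date Jun 7, 2021; D's effective date is Oct 15, 2020, when work began.
A is a condominium assessment lien and takes priority over every other lien.
Ordering the rest by effective date: D (Oct 15, 2020), C (Jun 7, 2021), E (Jun 12, 2021), B (Jan 27, 2022), F (Aug 13, 2022).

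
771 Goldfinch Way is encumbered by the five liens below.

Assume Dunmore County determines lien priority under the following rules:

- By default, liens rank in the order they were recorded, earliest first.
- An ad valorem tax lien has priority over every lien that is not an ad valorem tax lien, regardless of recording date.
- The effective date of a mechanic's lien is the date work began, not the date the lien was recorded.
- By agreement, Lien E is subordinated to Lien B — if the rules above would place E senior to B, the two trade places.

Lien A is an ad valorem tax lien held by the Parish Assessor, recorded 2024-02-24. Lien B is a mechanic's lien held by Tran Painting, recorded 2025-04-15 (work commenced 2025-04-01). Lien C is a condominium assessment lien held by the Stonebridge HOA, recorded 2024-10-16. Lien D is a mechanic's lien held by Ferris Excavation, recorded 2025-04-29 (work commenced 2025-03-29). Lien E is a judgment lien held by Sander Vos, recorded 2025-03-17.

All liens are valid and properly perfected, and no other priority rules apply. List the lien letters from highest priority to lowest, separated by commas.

A, C, B, D, E

First, effective dates: B's effective date is 2025-04-01, when work began; D is treated as recorded 2025-03-29, the work-commencement date.
A is an ad valorem tax lien and takes priority over every other lien.
Remaining liens by effective date: C (2024-10-16), E (2025-03-17), D (2025-03-29), B (2025-04-01).
E would otherwise be senior to B, so under the subordination agreement E and B exchange positions.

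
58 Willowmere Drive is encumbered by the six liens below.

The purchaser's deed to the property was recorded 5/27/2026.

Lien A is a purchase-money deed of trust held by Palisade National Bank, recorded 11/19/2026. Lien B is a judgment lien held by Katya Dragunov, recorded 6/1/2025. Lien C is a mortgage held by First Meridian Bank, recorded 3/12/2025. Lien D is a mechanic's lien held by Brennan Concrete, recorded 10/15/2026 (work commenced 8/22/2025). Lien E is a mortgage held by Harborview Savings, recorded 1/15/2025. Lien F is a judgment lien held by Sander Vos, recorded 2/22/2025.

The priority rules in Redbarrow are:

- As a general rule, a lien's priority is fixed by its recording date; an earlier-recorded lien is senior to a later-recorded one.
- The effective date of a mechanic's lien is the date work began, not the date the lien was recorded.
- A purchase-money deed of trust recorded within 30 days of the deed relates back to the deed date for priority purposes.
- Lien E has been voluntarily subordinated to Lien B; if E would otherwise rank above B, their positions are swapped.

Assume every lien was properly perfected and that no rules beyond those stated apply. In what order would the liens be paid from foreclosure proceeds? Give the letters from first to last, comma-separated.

B, F, C, E, D, A

Adjusting effective dates: A missed the 30-day window (176 days after the deed), so its recording date stands; D's effective date is 8/22/2025, when work began.
By effective date: E (1/15/2025), F (2/22/2025), C (3/12/2025), B (6/1/2025), D (8/22/2025), A (11/19/2026).
Because E would otherwise rank above B, the subordination swaps them.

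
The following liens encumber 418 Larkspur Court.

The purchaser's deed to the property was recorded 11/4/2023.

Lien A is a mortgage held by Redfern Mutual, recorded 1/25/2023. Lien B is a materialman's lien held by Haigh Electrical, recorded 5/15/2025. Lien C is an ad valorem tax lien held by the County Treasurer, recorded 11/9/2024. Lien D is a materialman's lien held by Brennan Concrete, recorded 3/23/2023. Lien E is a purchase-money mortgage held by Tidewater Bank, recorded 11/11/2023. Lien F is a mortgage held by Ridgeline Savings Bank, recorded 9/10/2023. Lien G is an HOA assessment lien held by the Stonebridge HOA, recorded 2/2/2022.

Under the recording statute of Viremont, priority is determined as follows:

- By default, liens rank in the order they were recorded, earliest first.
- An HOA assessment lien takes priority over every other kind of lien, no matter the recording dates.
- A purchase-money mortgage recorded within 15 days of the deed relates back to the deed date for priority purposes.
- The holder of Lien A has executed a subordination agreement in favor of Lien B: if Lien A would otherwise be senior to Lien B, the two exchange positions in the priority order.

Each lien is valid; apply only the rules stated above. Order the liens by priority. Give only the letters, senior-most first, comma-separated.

Effective dates: E's effective date is the deed date, 11/4/2023.
G, as an HOA assessment lien, has superpriority and ranks first.
The other liens, earliest effective date first: A (1/25/2023), D (3/23/2023), F (9/10/2023), E (11/4/2023), C (11/9/2024), B (5/15/2025).
A would otherwise be senior to B, so under the subordination agreement A and B exchange positions.

G, B, D, F, E, C, A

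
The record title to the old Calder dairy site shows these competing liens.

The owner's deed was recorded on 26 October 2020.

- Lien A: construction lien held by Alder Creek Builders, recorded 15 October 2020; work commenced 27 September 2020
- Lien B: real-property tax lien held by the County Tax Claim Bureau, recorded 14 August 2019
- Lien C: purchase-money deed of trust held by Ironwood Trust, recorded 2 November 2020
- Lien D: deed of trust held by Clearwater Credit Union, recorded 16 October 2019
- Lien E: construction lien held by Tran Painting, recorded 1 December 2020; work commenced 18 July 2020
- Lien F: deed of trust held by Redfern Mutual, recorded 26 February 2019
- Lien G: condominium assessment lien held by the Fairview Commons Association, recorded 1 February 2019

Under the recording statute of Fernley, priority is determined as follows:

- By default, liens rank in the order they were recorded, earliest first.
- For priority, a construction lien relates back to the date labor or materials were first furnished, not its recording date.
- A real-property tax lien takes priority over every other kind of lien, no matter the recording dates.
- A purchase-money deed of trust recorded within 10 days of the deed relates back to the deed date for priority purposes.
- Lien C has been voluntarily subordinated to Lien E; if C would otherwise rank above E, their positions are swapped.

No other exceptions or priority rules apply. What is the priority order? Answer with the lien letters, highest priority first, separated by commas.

First, effective dates: A's effective date is 27 September 2020, when work began; C's effective date is the deed date, 26 October 2020; E relates back to 18 July 2020 (work commenced).
B is a real-property tax lien, so it outranks all other liens regardless of date.
The other liens, earliest effective date first: G (1 February 2019), F (26 February 2019), D (16 October 2019), E (18 July 2020), A (27 September 2020), C (26 October 2020).
C is already junior to E, so the subordination agreement changes nothing.

B, G, F, D, E, A, C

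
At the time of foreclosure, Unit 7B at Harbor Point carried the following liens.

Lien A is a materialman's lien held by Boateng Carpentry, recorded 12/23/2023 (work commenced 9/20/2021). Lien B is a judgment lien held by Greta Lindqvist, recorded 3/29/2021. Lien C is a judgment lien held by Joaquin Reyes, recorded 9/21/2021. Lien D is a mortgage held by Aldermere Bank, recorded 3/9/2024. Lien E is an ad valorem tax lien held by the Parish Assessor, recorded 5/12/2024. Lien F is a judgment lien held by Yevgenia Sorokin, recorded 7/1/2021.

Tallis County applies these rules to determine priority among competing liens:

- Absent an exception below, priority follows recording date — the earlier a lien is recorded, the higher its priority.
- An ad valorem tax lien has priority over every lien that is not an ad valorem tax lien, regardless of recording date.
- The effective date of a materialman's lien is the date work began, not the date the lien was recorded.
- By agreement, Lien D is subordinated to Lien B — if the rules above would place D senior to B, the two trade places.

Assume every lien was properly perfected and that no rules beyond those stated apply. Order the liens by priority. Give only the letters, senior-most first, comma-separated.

Effective dates after the stated exceptions: A is treated as recorded 9/20/2021, the work-commencement date.
E, as an ad valorem tax lien, has superpriority and ranks first.
Among the remaining liens, by effective date: B (3/29/2021), F (7/1/2021), A (9/20/2021), C (9/21/2021), D (3/9/2024).
Since D is not senior to B, the subordination leaves the order unchanged.

E, B, F, A, C, D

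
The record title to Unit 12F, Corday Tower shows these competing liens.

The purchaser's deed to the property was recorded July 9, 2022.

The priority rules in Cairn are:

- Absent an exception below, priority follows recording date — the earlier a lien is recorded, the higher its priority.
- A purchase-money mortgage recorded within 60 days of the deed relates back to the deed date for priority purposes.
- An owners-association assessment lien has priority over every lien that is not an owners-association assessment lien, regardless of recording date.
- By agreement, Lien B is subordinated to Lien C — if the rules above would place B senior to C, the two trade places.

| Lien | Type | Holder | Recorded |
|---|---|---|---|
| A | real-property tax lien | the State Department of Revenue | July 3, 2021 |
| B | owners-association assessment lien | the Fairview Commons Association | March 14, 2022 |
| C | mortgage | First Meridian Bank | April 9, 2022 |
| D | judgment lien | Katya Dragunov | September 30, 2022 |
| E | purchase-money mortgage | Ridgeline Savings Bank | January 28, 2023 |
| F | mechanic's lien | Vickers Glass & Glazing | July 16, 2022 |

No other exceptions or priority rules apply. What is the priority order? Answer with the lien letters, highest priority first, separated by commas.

Adjusting effective dates: E was recorded 203 days after the deed, outside the 60-day window, so it keeps its recording date.
B is an owners-association assessment lien, so it outranks all other liens regardless of date.
Remaining liens by effective date: A (July 3, 2021), C (April 9, 2022), F (July 16, 2022), D (September 30, 2022), E (January 28, 2023).
Because B would otherwise rank above C, the subordination swaps them.

C, A, B, F, D, E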